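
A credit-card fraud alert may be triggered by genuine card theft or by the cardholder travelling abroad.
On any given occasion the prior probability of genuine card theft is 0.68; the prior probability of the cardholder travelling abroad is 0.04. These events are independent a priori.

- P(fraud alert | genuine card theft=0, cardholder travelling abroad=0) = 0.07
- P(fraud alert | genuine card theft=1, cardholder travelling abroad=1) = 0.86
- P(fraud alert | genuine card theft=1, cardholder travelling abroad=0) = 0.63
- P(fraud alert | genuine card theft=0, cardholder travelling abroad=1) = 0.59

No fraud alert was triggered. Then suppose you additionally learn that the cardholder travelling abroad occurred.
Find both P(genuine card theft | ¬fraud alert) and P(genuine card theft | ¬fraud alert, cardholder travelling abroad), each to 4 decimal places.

P(genuine card theft | ¬fraud alert) ≈ 0.4575; P(genuine card theft | ¬fraud alert, cardholder travelling abroad) ≈ 0.4205

Enumerate the 4 (genuine card theft, cardholder travelling abroad) configurations and weight by the priors:
  P(¬fraud alert) = 0.93·0.32·0.96 + 0.41·0.32·0.04 + 0.37·0.68·0.96 + 0.14·0.68·0.04
        = 0.285696 + 0.005248 + 0.241536 + 0.003808 = 0.536288
The terms with genuine card theft present sum to 0.245344, so
  P(genuine card theft | ¬fraud alert) = 0.245344 / 0.536288 ≈ 0.4575

With the extra evidence:
P(¬fraud alert | cardholder travelling abroad) = 0.41*0.32 + 0.14*0.68 = 0.131200 + 0.095200 = 0.226400
Of this, 0.095200 comes from 0.14*0.68 (the genuine card theft=true cases).
P(genuine card theft | ¬fraud alert, cardholder travelling abroad) = 0.095200 / 0.226400 ≈ 0.4205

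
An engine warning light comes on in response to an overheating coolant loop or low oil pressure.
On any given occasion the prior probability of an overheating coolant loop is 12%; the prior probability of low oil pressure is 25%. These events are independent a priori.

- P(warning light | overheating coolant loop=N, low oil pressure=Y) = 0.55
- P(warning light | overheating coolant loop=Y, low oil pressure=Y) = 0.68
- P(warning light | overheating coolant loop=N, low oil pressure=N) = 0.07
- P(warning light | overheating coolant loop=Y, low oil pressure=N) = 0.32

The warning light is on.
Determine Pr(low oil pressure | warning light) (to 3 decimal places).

By total probability over the 4 (overheating coolant loop, low oil pressure) configurations:
  P(warning light) = 0.07·0.88·0.75 + 0.55·0.88·0.25 + 0.32·0.12·0.75 + 0.68·0.12·0.25
        = 0.046200 + 0.121000 + 0.028800 + 0.020400 = 0.216400
Keeping only the low oil pressure-present terms gives 0.141400, so
  P(low oil pressure | warning light) = 0.141400 / 0.216400 ≈ 0.653

Pr(low oil pressure | warning light) ≈ 0.653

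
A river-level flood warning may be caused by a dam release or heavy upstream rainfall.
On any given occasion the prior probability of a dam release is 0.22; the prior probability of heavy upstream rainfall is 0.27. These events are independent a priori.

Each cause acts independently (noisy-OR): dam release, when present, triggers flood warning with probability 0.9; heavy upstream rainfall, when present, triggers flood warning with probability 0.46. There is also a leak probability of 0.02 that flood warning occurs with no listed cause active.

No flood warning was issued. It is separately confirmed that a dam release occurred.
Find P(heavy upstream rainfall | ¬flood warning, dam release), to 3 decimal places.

P(heavy upstream rainfall | ¬flood warning, dam release) ≈ 0.166

Under noisy-OR, P(flood warning | causes) = 1 − (1−0.02)·∏(1−qᵢ) over the active causes.
By total probability over both values of heavy upstream rainfall:
  P(¬flood warning | dam release) = 0.098·0.73 + 0.05292·0.27
        = 0.071540 + 0.014288 = 0.085828
Keeping only the heavy upstream rainfall-present terms gives 0.014288, so
  P(heavy upstream rainfall | ¬flood warning, dam release) = 0.014288 / 0.085828 ≈ 0.166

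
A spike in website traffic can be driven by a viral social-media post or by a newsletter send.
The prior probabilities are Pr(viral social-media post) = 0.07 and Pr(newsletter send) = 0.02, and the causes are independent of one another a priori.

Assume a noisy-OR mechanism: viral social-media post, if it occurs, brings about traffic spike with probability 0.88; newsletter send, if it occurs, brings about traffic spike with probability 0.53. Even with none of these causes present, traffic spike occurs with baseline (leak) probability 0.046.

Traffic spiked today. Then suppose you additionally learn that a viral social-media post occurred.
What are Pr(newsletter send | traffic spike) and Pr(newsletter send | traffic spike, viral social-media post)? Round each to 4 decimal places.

Under noisy-OR, P(traffic spike | causes) = 1 − (1−0.046)·∏(1−qᵢ) over the active causes.
Enumerate the 4 (viral social-media post, newsletter send) configurations and weight by the priors:
  P(traffic spike) = 0.046×0.93×0.98 + 0.55162×0.93×0.02 + 0.88552×0.07×0.98 + 0.946194×0.07×0.02
        = 0.041924 + 0.010260 + 0.060747 + 0.001325 = 0.114256
Configurations with newsletter send contribute 0.011585, so
  P(newsletter send | traffic spike) = 0.011585 / 0.114256 ≈ 0.1014

Now also conditioning on viral social-media post=true:
Numerator (weight on configurations with newsletter send): 0.946194×0.02 = 0.018924
Denominator P(traffic spike | viral social-media post): 0.88552×0.98 + 0.946194×0.02 = 0.886734
Posterior = 0.018924 / 0.886734 ≈ 0.0213

Pr(newsletter send | traffic spike) ≈ 0.1014; Pr(newsletter send | traffic spike, viral social-media post) ≈ 0.0213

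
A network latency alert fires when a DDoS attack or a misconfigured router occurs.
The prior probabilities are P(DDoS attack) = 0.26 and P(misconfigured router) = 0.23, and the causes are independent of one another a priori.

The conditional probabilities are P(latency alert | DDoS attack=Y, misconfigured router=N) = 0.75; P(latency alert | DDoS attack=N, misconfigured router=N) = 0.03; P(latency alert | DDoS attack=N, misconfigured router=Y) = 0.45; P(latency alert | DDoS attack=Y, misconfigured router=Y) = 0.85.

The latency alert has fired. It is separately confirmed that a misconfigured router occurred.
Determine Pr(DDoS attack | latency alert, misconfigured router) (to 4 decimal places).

Pr(DDoS attack | latency alert, misconfigured router) ≈ 0.3989

Sum P(latency alert|·) weighted by the priors over both values of DDoS attack:
  P(latency alert | misconfigured router) = 0.45·0.74 + 0.85·0.26
        = 0.333000 + 0.221000 = 0.554000
Configurations with DDoS attack contribute 0.221000, so
  P(DDoS attack | latency alert, misconfigured router) = 0.221000 / 0.554000 ≈ 0.3989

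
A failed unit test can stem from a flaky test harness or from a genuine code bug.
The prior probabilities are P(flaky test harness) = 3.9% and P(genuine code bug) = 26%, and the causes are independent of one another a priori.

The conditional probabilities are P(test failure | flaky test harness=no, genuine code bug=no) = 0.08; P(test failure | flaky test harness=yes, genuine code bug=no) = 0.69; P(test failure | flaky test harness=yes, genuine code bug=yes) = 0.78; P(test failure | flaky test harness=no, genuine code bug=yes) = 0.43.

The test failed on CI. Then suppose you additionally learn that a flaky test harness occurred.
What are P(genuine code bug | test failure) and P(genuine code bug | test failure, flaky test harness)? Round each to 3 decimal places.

Enumerate the 4 (flaky test harness, genuine code bug) configurations and weight by the priors:
  P(test failure) = 0.08·0.961·0.74 + 0.43·0.961·0.26 + 0.69·0.039·0.74 + 0.78·0.039·0.26
        = 0.056891 + 0.107440 + 0.019913 + 0.007909 = 0.192153
Configurations with genuine code bug contribute 0.115349, so
  P(genuine code bug | test failure) = 0.115349 / 0.192153 ≈ 0.600

With the extra evidence:
Sum P(test failure|·) weighted by the priors over both values of genuine code bug:
  P(test failure | flaky test harness) = 0.69·0.74 + 0.78·0.26
        = 0.510600 + 0.202800 = 0.713400
Keeping only the genuine code bug-present terms gives 0.202800, so
  P(genuine code bug | test failure, flaky test harness) = 0.202800 / 0.713400 ≈ 0.284
Conditioning on flaky test harness lowers the posterior on genuine code bug: the classic explaining-away effect in a common-effect structure.

P(genuine code bug | test failure) ≈ 0.600; P(genuine code bug | test failure, flaky test harness) ≈ 0.284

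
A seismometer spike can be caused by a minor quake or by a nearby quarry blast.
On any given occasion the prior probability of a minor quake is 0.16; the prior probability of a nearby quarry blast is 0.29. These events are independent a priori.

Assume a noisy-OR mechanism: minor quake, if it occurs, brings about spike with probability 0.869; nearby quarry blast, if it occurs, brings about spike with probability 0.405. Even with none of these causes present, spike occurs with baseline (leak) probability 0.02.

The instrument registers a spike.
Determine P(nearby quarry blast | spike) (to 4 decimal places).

P(nearby quarry blast | spike) ≈ 0.5655

Under noisy-OR, P(spike | causes) = 1 − (1−0.02)·∏(1−qᵢ) over the active causes.
P(spike) = 0.02*0.84*0.71 + 0.4169*0.84*0.29 + 0.87162*0.16*0.71 + 0.923614*0.16*0.29 = 0.011928 + 0.101557 + 0.099016 + 0.042856 = 0.255357
Of this, 0.144413 comes from 0.101557 + 0.042856 (the nearby quarry blast=true cases).
P(nearby quarry blast | spike) = 0.144413 / 0.255357 ≈ 0.5655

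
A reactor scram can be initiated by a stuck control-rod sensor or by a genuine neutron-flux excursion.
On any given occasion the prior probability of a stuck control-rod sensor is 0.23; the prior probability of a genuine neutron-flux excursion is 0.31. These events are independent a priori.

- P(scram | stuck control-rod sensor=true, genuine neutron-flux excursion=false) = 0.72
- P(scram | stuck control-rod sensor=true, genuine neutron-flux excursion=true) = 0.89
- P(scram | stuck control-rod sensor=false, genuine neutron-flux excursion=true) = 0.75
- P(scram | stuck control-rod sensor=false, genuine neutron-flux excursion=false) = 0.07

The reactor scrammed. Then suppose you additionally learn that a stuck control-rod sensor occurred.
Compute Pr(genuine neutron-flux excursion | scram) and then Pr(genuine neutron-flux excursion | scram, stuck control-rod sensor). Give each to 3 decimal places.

Enumerate the 4 (stuck control-rod sensor, genuine neutron-flux excursion) configurations and weight by the priors:
  P(scram) = 0.07·0.77·0.69 + 0.75·0.77·0.31 + 0.72·0.23·0.69 + 0.89·0.23·0.31
        = 0.037191 + 0.179025 + 0.114264 + 0.063457 = 0.393937
Keeping only the genuine neutron-flux excursion-present terms gives 0.242482, so
  P(genuine neutron-flux excursion | scram) = 0.242482 / 0.393937 ≈ 0.616

With the extra evidence:
Weight on genuine neutron-flux excursion=true, given the evidence: 0.89*0.31 = 0.275900
Normalizer over all consistent configurations: 0.72*0.69 + 0.89*0.31 = 0.772700
Posterior = 0.275900 / 0.772700 ≈ 0.357
The drop from 0.616 to 0.357 is the explaining-away (discounting) effect.

Pr(genuine neutron-flux excursion | scram) ≈ 0.616; Pr(genuine neutron-flux excursion | scram, stuck control-rod sensor) ≈ 0.357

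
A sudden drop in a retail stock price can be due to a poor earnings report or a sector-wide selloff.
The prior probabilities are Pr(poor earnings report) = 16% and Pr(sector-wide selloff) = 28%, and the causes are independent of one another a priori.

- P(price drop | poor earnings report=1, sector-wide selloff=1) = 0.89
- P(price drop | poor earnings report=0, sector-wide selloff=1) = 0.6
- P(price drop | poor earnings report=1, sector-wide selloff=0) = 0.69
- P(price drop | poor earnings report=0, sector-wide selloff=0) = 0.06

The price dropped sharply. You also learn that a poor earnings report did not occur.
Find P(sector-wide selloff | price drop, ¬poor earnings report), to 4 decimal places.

Weight on sector-wide selloff=true, given the evidence: 0.6·0.28 = 0.168000
Denominator P(price drop | ¬poor earnings report): 0.06·0.72 + 0.6·0.28 = 0.211200
P(sector-wide selloff | price drop, ¬poor earnings report) = 0.168000/0.211200 ≈ 0.7955

P(sector-wide selloff | price drop, ¬poor earnings report) ≈ 0.7955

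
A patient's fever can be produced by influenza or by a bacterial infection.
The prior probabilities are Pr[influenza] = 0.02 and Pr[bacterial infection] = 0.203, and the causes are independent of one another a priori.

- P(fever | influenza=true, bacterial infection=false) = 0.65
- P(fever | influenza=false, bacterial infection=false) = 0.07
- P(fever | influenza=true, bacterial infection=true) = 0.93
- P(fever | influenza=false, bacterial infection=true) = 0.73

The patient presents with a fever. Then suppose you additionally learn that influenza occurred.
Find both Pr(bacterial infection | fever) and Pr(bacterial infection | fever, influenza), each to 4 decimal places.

P(fever) = 0.07·0.98·0.797 + 0.73·0.98·0.203 + 0.65·0.02·0.797 + 0.93·0.02·0.203 = 0.054674 + 0.145226 + 0.010361 + 0.003776 = 0.214037
The bacterial infection-present share is 0.145226 + 0.003776 = 0.149002.
So P(bacterial infection | fever) = 0.149002/0.214037 ≈ 0.6962.

Now condition on the additional information:
For the numerator, keep only bacterial infection=true terms: 0.93·0.203 = 0.188790
Normalizer over all consistent configurations: 0.65·0.797 + 0.93·0.203 = 0.706840
Posterior = 0.188790 / 0.706840 ≈ 0.2671
This is intercausal reasoning (explaining away): once influenza accounts for the fever, bacterial infection becomes less likely.

Pr(bacterial infection | fever) ≈ 0.6962; Pr(bacterial infection | fever, influenza) ≈ 0.2671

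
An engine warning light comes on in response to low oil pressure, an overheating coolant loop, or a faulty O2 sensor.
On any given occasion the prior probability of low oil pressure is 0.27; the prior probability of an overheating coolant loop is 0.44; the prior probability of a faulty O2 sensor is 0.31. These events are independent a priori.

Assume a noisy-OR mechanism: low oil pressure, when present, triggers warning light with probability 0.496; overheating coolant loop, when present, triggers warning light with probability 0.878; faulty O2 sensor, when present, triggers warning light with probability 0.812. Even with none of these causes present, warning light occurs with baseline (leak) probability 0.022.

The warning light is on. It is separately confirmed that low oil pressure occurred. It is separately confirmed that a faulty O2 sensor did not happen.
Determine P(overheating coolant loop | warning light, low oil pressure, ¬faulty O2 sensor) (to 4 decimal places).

Under noisy-OR, P(warning light | causes) = 1 − (1−0.022)·∏(1−qᵢ) over the active causes.
Numerator (weight on configurations with overheating coolant loop): 0.939865·0.44 = 0.413541
Denominator P(warning light | low oil pressure, ¬faulty O2 sensor): 0.507088·0.56 + 0.939865·0.44 = 0.697510
Posterior = 0.413541 / 0.697510 ≈ 0.5929

P(overheating coolant loop | warning light, low oil pressure, ¬faulty O2 sensor) ≈ 0.5929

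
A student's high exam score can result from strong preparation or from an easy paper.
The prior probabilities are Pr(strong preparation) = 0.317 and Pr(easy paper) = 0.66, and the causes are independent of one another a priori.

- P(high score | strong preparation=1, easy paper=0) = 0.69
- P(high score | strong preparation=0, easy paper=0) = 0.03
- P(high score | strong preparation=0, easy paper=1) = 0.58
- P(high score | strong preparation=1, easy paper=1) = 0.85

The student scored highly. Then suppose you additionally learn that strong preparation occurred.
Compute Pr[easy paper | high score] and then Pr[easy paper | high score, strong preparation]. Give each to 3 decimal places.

Numerator (weight on configurations with easy paper): 0.261452 + 0.177837 = 0.439289
Denominator P(high score): 0.03·0.683·0.34 + 0.58·0.683·0.66 + 0.69·0.317·0.34 + 0.85·0.317·0.66 = 0.520624
P(easy paper | high score) = 0.439289/0.520624 ≈ 0.844

Now also conditioning on strong preparation=true:
For the numerator, keep only easy paper=true terms: 0.85·0.66 = 0.561000
Denominator P(high score | strong preparation): 0.69·0.34 + 0.85·0.66 = 0.795600
Posterior = 0.561000 / 0.795600 ≈ 0.705
— strong preparation explains away the evidence for easy paper.

Pr[easy paper | high score] ≈ 0.844; Pr[easy paper | high score, strong preparation] ≈ 0.705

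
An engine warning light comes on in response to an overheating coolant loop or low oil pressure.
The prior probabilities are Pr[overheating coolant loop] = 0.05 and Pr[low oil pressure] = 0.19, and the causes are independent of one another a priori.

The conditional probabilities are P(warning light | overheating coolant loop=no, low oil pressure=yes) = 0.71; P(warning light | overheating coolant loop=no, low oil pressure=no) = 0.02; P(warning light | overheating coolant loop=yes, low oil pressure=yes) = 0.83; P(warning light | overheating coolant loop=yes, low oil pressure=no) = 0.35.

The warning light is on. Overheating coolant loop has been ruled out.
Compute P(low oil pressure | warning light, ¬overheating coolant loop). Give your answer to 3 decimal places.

P(low oil pressure | warning light, ¬overheating coolant loop) ≈ 0.893

Weight on low oil pressure=true, given the evidence: 0.71·0.19 = 0.134900
The normalizing constant is 0.02·0.81 + 0.71·0.19 = 0.151100
P(low oil pressure | warning light, ¬overheating coolant loop) = 0.134900/0.151100 ≈ 0.893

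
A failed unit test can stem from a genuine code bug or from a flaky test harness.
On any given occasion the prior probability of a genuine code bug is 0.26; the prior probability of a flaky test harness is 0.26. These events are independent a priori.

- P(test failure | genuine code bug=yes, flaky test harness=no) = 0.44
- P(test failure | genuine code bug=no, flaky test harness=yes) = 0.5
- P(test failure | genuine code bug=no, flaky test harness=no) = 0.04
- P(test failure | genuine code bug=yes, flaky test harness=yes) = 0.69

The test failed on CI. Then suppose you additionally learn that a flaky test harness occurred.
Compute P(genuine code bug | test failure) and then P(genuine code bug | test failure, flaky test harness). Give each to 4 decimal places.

P(genuine code bug | test failure) ≈ 0.5265; P(genuine code bug | test failure, flaky test harness) ≈ 0.3265

By total probability over the 4 (genuine code bug, flaky test harness) configurations:
  P(test failure) = 0.04*0.74*0.74 + 0.5*0.74*0.26 + 0.44*0.26*0.74 + 0.69*0.26*0.26
        = 0.021904 + 0.096200 + 0.084656 + 0.046644 = 0.249404
Configurations with genuine code bug contribute 0.131300, so
  P(genuine code bug | test failure) = 0.131300 / 0.249404 ≈ 0.5265

Now also conditioning on flaky test harness=true:
Numerator (weight on configurations with genuine code bug): 0.69·0.26 = 0.179400
Denominator P(test failure | flaky test harness): 0.5·0.74 + 0.69·0.26 = 0.549400
Posterior = 0.179400 / 0.549400 ≈ 0.3265
This is intercausal reasoning (explaining away): once flaky test harness accounts for the test failure, genuine code bug becomes less likely.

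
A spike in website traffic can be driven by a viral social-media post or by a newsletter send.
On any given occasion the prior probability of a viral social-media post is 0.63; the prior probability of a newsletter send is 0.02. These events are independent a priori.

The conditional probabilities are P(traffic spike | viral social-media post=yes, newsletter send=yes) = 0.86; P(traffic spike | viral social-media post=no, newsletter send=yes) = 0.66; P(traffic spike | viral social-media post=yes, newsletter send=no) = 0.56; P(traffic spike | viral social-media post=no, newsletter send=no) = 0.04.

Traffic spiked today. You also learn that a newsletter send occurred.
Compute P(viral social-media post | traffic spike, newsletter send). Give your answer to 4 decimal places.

P(viral social-media post | traffic spike, newsletter send) ≈ 0.6893

P(traffic spike | newsletter send) = 0.66*0.37 + 0.86*0.63 = 0.244200 + 0.541800 = 0.786000
Of this, 0.541800 comes from 0.86*0.63 (the viral social-media post=true cases).
So P(viral social-media post | traffic spike, newsletter send) = 0.541800/0.786000 ≈ 0.6893.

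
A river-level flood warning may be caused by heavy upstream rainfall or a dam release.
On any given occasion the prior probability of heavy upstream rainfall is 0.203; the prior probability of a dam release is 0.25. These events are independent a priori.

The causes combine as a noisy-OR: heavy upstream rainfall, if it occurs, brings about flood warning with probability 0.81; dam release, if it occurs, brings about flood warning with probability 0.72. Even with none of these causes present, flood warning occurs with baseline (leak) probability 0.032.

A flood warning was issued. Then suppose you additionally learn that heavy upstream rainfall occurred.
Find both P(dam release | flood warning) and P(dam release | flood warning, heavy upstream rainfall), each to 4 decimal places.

P(dam release | flood warning) ≈ 0.5742; P(dam release | flood warning, heavy upstream rainfall) ≈ 0.2792

Under noisy-OR, P(flood warning | causes) = 1 − (1−0.032)·∏(1−qᵢ) over the active causes.
P(flood warning) = 0.032·0.797·0.75 + 0.72896·0.797·0.25 + 0.81608·0.203·0.75 + 0.948502·0.203·0.25 = 0.019128 + 0.145245 + 0.124248 + 0.048136 = 0.336757
Restricting to configurations with dam release present: 0.145245 + 0.048136 = 0.193381.
Hence the posterior is 0.193381/0.336757 ≈ 0.5742.

Now condition on the additional information:
P(flood warning | heavy upstream rainfall) = 0.81608×0.75 + 0.948502×0.25 = 0.612060 + 0.237125 = 0.849185
Of this, 0.237125 comes from 0.948502×0.25 (the dam release=true cases).
P(dam release | flood warning, heavy upstream rainfall) = 0.237125 / 0.849185 ≈ 0.2792
The drop from 0.5742 to 0.2792 is the explaining-away (discounting) effect.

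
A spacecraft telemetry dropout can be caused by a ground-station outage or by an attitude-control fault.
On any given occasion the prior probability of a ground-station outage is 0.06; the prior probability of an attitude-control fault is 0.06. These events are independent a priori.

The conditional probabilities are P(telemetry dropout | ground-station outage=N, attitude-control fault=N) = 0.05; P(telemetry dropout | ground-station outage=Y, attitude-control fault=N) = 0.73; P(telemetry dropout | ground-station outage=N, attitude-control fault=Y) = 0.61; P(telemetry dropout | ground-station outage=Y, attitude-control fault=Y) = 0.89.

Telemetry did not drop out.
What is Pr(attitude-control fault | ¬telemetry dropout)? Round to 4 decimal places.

Sum P(¬telemetry dropout|·) weighted by the priors over the 4 (ground-station outage, attitude-control fault) configurations:
  P(¬telemetry dropout) = 0.95*0.94*0.94 + 0.39*0.94*0.06 + 0.27*0.06*0.94 + 0.11*0.06*0.06
        = 0.839420 + 0.021996 + 0.015228 + 0.000396 = 0.877040
Keeping only the attitude-control fault-present terms gives 0.022392, so
  P(attitude-control fault | ¬telemetry dropout) = 0.022392 / 0.877040 ≈ 0.0255

Pr(attitude-control fault | ¬telemetry dropout) ≈ 0.0255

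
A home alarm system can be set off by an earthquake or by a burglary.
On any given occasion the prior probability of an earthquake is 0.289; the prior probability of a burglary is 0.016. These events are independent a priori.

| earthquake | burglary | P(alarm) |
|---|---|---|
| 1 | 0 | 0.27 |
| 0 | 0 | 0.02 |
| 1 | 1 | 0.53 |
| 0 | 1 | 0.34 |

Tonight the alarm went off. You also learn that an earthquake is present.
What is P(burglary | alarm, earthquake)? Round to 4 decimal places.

P(alarm | earthquake) = 0.27·0.984 + 0.53·0.016 = 0.265680 + 0.008480 = 0.274160
The burglary-present share is 0.53·0.016 = 0.008480.
Hence the posterior is 0.008480/0.274160 ≈ 0.0309.

P(burglary | alarm, earthquake) ≈ 0.0309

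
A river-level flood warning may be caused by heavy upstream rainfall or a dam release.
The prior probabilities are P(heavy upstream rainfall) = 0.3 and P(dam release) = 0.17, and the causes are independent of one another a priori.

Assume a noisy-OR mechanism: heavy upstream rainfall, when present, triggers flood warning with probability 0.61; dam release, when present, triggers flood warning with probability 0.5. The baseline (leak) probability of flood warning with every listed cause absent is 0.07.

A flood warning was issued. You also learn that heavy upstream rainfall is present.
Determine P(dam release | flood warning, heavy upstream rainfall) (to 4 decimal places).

P(dam release | flood warning, heavy upstream rainfall) ≈ 0.2083

Under noisy-OR, P(flood warning | causes) = 1 − (1−0.07)·∏(1−qᵢ) over the active causes.
P(flood warning | heavy upstream rainfall) = 0.6373*0.83 + 0.81865*0.17 = 0.528959 + 0.139171 = 0.668130
Of this, 0.139171 comes from 0.81865*0.17 (the dam release=true cases).
Hence the posterior is 0.139171/0.668130 ≈ 0.2083.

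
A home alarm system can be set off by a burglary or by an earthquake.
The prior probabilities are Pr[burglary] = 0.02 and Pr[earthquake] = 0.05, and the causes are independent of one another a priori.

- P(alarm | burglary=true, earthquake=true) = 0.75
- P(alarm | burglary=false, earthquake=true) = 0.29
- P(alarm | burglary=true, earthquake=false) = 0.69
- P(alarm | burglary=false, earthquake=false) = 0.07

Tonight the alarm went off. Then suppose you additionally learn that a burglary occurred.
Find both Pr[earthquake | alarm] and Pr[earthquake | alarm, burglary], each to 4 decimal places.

Sum P(alarm|·) weighted by the priors over the 4 (burglary, earthquake) configurations:
  P(alarm) = 0.07*0.98*0.95 + 0.29*0.98*0.05 + 0.69*0.02*0.95 + 0.75*0.02*0.05
        = 0.065170 + 0.014210 + 0.013110 + 0.000750 = 0.093240
The terms with earthquake present sum to 0.014960, so
  P(earthquake | alarm) = 0.014960 / 0.093240 ≈ 0.1604

Now condition on the additional information:
Weight on earthquake=true, given the evidence: 0.75×0.05 = 0.037500
Denominator P(alarm | burglary): 0.69×0.95 + 0.75×0.05 = 0.693000
P(earthquake | alarm, burglary) = 0.037500/0.693000 ≈ 0.0541

Pr[earthquake | alarm] ≈ 0.1604; Pr[earthquake | alarm, burglary] ≈ 0.0541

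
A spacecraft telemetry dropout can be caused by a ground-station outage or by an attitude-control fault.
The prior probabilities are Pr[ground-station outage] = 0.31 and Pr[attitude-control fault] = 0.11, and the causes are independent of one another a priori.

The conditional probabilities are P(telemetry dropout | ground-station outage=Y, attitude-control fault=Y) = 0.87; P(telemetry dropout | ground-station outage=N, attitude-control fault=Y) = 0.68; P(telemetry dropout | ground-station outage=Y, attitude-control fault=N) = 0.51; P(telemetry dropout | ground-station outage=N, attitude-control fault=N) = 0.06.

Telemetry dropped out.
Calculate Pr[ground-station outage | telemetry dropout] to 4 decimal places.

By total probability over the 4 (ground-station outage, attitude-control fault) configurations:
  P(telemetry dropout) = 0.06*0.69*0.89 + 0.68*0.69*0.11 + 0.51*0.31*0.89 + 0.87*0.31*0.11
        = 0.036846 + 0.051612 + 0.140709 + 0.029667 = 0.258834
Keeping only the ground-station outage-present terms gives 0.170376, so
  P(ground-station outage | telemetry dropout) = 0.170376 / 0.258834 ≈ 0.6582

Pr[ground-station outage | telemetry dropout] ≈ 0.6582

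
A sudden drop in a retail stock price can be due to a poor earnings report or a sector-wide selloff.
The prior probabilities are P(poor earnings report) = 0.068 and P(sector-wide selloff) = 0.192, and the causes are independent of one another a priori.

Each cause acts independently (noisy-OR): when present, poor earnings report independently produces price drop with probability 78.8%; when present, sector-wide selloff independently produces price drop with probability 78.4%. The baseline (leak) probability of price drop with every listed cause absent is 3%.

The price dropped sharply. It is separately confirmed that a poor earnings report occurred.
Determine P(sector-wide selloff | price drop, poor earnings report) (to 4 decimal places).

Under noisy-OR, P(price drop | causes) = 1 − (1−0.03)·∏(1−qᵢ) over the active causes.
P(price drop | poor earnings report) = 0.79436×0.808 + 0.955582×0.192 = 0.641843 + 0.183472 = 0.825315
Of this, 0.183472 comes from 0.955582×0.192 (the sector-wide selloff=true cases).
P(sector-wide selloff | price drop, poor earnings report) = 0.183472 / 0.825315 ≈ 0.2223

P(sector-wide selloff | price drop, poor earnings report) ≈ 0.2223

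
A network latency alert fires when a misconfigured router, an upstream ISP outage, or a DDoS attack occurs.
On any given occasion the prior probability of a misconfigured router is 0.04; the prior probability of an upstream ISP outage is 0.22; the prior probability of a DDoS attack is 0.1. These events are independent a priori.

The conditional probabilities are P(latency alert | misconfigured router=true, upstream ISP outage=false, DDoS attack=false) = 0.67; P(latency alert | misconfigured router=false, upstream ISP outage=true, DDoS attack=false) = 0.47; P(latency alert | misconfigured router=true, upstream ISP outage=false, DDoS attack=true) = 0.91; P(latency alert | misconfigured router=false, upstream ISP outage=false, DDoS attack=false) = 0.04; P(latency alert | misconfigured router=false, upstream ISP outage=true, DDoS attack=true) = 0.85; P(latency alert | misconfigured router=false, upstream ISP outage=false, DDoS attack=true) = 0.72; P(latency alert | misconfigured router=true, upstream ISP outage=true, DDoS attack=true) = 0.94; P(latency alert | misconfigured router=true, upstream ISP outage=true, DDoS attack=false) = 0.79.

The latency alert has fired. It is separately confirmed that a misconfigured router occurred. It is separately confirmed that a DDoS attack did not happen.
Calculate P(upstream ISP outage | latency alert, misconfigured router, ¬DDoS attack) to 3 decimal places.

P(upstream ISP outage | latency alert, misconfigured router, ¬DDoS attack) ≈ 0.250

Sum P(latency alert|·) weighted by the priors over both values of upstream ISP outage:
  P(latency alert | misconfigured router, ¬DDoS attack) = 0.67×0.78 + 0.79×0.22
        = 0.522600 + 0.173800 = 0.696400
Configurations with upstream ISP outage contribute 0.173800, so
  P(upstream ISP outage | latency alert, misconfigured router, ¬DDoS attack) = 0.173800 / 0.696400 ≈ 0.250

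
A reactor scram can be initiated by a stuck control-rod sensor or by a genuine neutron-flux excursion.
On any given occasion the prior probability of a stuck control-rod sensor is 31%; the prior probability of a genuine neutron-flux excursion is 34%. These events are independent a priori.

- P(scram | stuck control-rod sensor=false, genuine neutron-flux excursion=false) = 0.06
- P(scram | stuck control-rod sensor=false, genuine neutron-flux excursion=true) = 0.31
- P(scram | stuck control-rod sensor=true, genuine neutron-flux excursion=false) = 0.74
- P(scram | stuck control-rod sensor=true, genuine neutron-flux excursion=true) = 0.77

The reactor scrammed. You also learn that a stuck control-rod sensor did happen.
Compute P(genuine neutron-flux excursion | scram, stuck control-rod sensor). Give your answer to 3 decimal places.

P(genuine neutron-flux excursion | scram, stuck control-rod sensor) ≈ 0.349

By total probability over both values of genuine neutron-flux excursion:
  P(scram | stuck control-rod sensor) = 0.74×0.66 + 0.77×0.34
        = 0.488400 + 0.261800 = 0.750200
Keeping only the genuine neutron-flux excursion-present terms gives 0.261800, so
  P(genuine neutron-flux excursion | scram, stuck control-rod sensor) = 0.261800 / 0.750200 ≈ 0.349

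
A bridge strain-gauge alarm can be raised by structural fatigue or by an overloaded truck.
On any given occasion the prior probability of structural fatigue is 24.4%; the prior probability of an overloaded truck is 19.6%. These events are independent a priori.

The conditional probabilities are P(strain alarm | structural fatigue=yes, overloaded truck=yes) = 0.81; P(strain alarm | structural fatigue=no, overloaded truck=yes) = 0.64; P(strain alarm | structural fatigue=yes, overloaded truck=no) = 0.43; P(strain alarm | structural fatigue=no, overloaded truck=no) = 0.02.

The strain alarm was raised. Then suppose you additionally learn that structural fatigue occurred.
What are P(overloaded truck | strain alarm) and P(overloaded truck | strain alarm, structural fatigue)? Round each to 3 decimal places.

Numerator (weight on configurations with overloaded truck): 0.094833 + 0.038737 = 0.133570
Denominator P(strain alarm): 0.02×0.756×0.804 + 0.64×0.756×0.196 + 0.43×0.244×0.804 + 0.81×0.244×0.196 = 0.230082
Posterior = 0.133570 / 0.230082 ≈ 0.581

Now condition on the additional information:
Enumerate both values of overloaded truck and weight by the priors:
  P(strain alarm | structural fatigue) = 0.43*0.804 + 0.81*0.196
        = 0.345720 + 0.158760 = 0.504480
Keeping only the overloaded truck-present terms gives 0.158760, so
  P(overloaded truck | strain alarm, structural fatigue) = 0.158760 / 0.504480 ≈ 0.315

P(overloaded truck | strain alarm) ≈ 0.581; P(overloaded truck | strain alarm, structural fatigue) ≈ 0.315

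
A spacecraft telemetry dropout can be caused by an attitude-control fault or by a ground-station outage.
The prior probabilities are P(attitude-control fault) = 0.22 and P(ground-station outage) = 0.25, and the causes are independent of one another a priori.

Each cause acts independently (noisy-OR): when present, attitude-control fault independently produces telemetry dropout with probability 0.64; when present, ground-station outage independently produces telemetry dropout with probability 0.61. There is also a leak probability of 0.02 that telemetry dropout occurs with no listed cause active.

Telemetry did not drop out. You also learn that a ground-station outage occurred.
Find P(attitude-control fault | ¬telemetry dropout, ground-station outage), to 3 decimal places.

Under noisy-OR, P(telemetry dropout | causes) = 1 − (1−0.02)·∏(1−qᵢ) over the active causes.
P(¬telemetry dropout | ground-station outage) = 0.3822·0.78 + 0.137592·0.22 = 0.298116 + 0.030270 = 0.328386
Restricting to configurations with attitude-control fault present: 0.137592·0.22 = 0.030270.
So P(attitude-control fault | ¬telemetry dropout, ground-station outage) = 0.030270/0.328386 ≈ 0.092.

P(attitude-control fault | ¬telemetry dropout, ground-station outage) ≈ 0.092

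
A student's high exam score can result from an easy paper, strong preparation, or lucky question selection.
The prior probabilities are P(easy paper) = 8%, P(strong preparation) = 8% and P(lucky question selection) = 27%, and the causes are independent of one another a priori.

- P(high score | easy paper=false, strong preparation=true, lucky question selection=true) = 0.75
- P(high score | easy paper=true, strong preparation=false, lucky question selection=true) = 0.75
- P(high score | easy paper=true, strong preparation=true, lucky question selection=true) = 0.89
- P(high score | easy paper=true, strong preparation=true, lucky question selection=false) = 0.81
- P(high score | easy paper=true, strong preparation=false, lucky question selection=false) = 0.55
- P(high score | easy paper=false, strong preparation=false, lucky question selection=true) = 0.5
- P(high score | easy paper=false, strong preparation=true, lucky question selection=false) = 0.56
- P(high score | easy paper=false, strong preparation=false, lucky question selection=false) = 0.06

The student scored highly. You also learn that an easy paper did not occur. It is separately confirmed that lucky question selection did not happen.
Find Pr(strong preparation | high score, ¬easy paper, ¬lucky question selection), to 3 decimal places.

Pr(strong preparation | high score, ¬easy paper, ¬lucky question selection) ≈ 0.448

For the numerator, keep only strong preparation=true terms: 0.56*0.08 = 0.044800
The normalizing constant is 0.06*0.92 + 0.56*0.08 = 0.100000
P(strong preparation | high score, ¬easy paper, ¬lucky question selection) = 0.044800/0.100000 ≈ 0.448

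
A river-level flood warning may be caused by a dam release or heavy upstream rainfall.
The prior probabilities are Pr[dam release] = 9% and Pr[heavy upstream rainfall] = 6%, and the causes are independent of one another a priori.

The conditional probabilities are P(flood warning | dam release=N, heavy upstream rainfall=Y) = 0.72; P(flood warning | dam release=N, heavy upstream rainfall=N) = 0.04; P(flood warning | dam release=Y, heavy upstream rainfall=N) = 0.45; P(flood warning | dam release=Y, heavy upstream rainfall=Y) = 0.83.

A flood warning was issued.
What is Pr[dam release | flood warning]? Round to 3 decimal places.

Sum P(flood warning|·) weighted by the priors over the 4 (dam release, heavy upstream rainfall) configurations:
  P(flood warning) = 0.04×0.91×0.94 + 0.72×0.91×0.06 + 0.45×0.09×0.94 + 0.83×0.09×0.06
        = 0.034216 + 0.039312 + 0.038070 + 0.004482 = 0.116080
The terms with dam release present sum to 0.042552, so
  P(dam release | flood warning) = 0.042552 / 0.116080 ≈ 0.367

Pr[dam release | flood warning] ≈ 0.367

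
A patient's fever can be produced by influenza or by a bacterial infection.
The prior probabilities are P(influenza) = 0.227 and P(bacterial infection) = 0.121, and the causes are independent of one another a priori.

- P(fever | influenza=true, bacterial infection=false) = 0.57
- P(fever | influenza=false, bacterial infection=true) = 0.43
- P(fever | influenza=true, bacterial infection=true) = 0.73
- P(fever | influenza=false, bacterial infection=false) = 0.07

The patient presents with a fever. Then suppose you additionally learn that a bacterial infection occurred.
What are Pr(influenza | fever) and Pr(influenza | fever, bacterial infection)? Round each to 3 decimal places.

Enumerate the 4 (influenza, bacterial infection) configurations and weight by the priors:
  P(fever) = 0.07·0.773·0.879 + 0.43·0.773·0.121 + 0.57·0.227·0.879 + 0.73·0.227·0.121
        = 0.047563 + 0.040219 + 0.113734 + 0.020051 = 0.221567
The terms with influenza present sum to 0.133785, so
  P(influenza | fever) = 0.133785 / 0.221567 ≈ 0.604

With the extra evidence:
Weight on influenza=true, given the evidence: 0.73·0.227 = 0.165710
The normalizing constant is 0.43·0.773 + 0.73·0.227 = 0.498100
P(influenza | fever, bacterial infection) = 0.165710/0.498100 ≈ 0.333
— bacterial infection explains away the evidence for influenza.

Pr(influenza | fever) ≈ 0.604; Pr(influenza | fever, bacterial infection) ≈ 0.333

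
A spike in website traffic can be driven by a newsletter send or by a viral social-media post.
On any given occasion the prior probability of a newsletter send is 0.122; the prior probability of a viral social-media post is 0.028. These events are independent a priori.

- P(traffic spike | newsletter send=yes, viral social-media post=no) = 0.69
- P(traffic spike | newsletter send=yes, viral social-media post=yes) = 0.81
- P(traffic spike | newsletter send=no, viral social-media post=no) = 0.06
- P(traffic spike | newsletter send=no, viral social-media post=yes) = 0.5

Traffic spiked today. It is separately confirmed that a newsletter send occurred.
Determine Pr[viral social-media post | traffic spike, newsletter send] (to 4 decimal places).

Pr[viral social-media post | traffic spike, newsletter send] ≈ 0.0327

P(traffic spike | newsletter send) = 0.69·0.972 + 0.81·0.028 = 0.670680 + 0.022680 = 0.693360
The viral social-media post-present share is 0.81·0.028 = 0.022680.
So P(viral social-media post | traffic spike, newsletter send) = 0.022680/0.693360 ≈ 0.0327.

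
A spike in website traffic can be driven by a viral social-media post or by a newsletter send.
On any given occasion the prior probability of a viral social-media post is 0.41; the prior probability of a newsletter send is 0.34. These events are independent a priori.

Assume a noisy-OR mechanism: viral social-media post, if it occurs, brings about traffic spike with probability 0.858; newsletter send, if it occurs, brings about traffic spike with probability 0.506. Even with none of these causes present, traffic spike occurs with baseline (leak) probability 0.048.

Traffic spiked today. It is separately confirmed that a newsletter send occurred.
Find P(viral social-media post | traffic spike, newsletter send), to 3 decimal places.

Under noisy-OR, P(traffic spike | causes) = 1 − (1−0.048)·∏(1−qᵢ) over the active causes.
P(traffic spike | newsletter send) = 0.529712·0.59 + 0.933219·0.41 = 0.312530 + 0.382620 = 0.695150
The viral social-media post-present share is 0.933219·0.41 = 0.382620.
So P(viral social-media post | traffic spike, newsletter send) = 0.382620/0.695150 ≈ 0.550.

P(viral social-media post | traffic spike, newsletter send) ≈ 0.550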